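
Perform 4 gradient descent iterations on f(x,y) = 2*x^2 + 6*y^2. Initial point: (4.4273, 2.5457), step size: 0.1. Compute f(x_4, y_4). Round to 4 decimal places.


Gradient descent on f(x,y) = 2*x^2 + 6*y^2.
Starting point: (4.4273, 2.5457), alpha = 0.1
Step 1: grad_x = 2*2*4.4273 = 17.7092, grad_y = 2*6*2.5457 = 30.5484
  x_1 = 4.4273 - 0.1*17.7092 = 2.6564
  y_1 = 2.5457 - 0.1*30.5484 = -0.5091
Step 2: grad_x = 2*2*2.6564 = 10.6255, grad_y = 2*6*-0.5091 = -6.1097
  x_2 = 2.6564 - 0.1*10.6255 = 1.5938
  y_2 = -0.5091 - 0.1*-6.1097 = 0.1018
Step 3: grad_x = 2*2*1.5938 = 6.3753, grad_y = 2*6*0.1018 = 1.2219
  x_3 = 1.5938 - 0.1*6.3753 = 0.9563
  y_3 = 0.1018 - 0.1*1.2219 = -0.0204
Step 4: grad_x = 2*2*0.9563 = 3.8252, grad_y = 2*6*-0.0204 = -0.2444
  x_4 = 0.9563 - 0.1*3.8252 = 0.5738
  y_4 = -0.0204 - 0.1*-0.2444 = 0.0041
f(0.5738, 0.0041) = 2*0.5738^2 + 6*0.0041^2 = 0.6585


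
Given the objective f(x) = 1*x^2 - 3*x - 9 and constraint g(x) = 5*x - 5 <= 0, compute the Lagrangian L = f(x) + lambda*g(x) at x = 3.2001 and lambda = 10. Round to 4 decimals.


Step 1: Evaluate f(x).
f(3.2001) = 1*3.2001^2 - 3*3.2001 - 9 = -8.3597
Step 2: Evaluate g(x).
g(3.2001) = 5*3.2001 - 5 = 11.0005
Step 3: Compute Lagrangian.
L = -8.3597 + 10*11.0005 = 101.6453


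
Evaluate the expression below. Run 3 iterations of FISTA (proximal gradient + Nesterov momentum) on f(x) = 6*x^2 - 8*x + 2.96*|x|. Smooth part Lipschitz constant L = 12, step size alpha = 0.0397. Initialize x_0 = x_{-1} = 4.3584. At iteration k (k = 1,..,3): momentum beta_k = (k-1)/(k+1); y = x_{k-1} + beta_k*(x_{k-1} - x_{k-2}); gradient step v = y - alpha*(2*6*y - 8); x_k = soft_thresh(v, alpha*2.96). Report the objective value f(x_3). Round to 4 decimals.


FISTA on f(x) = 6*x^2 - 8*x + 2.96*|x|
L = 12, alpha = 0.0397
Iteration 1: beta = 0.0, y = 4.3584 + 0.0*(4.3584 - 4.3584) = 4.3584
  grad(y) = 44.3008, v = y - alpha*grad = 2.5997
  prox(v) = soft_thresh(2.5997, 0.1175) = 2.4821
Iteration 2: beta = 0.3333, y = 2.4821 + 0.3333*(2.4821 - 4.3584) = 1.8567
  grad(y) = 14.2807, v = y - alpha*grad = 1.2898
  prox(v) = soft_thresh(1.2898, 0.1175) = 1.1723
Iteration 3: beta = 0.5, y = 1.1723 + 0.5*(1.1723 - 2.4821) = 0.5173
  grad(y) = -1.792, v = y - alpha*grad = 0.5885
  prox(v) = soft_thresh(0.5885, 0.1175) = 0.471
f(x_3) = 6*0.471^2 - 8*0.471 + 2.96*|0.471| = -1.0428


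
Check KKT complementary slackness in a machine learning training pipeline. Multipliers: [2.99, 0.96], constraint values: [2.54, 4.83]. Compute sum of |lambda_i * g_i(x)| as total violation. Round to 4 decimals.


KKT complementary slackness check:
lambda_1 * g_1 = 2.99 * 2.54 = 7.5946
lambda_2 * g_2 = 0.96 * 4.83 = 4.6368
Total violation = 7.5946 + 4.6368 = 12.2314


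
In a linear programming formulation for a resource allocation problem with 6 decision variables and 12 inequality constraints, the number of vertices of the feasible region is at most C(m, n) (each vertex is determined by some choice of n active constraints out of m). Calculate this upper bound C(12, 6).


Each vertex corresponds to some choice of n active constraints out of m, so the number of vertices is at most C(m, n) = m! / (n!(m-n)!).
m = 12, n = 6
Numerator: 12 * 11 * 10 * 9 * 8 * 7
Denominator: 6! = 720
C(12, 6) = 924


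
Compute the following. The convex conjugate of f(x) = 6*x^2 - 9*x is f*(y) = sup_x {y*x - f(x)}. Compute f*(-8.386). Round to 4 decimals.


f*(y) = sup_x {y*x - a*x^2 - b*x} = sup_x {(y-b)*x - a*x^2}
FOC: (y - b) - 2a*x = 0 => x* = (y - b)/(2a)
x* = (-8.386 + 9)/(2*6) = 0.0512
f*(-8.386) = (y-b)^2/(4a) = (-8.386 + 9)^2/(4*6)
= 0.377/24 = 0.0157


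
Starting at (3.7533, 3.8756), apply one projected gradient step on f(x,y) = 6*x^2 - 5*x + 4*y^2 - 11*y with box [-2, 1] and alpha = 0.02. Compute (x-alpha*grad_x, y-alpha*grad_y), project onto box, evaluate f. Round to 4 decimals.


Step 1: Compute gradient at (3.7533, 3.8756).
grad_x = 2*6*3.7533 - 5 = 40.0396
grad_y = 2*4*3.8756 - 11 = 20.0048
Step 2: Gradient step.
x_raw = 3.7533 - 0.02*40.0396 = 2.9525
y_raw = 3.8756 - 0.02*20.0048 = 3.4755
Step 3: Project onto [-2, 1].
x_proj = clip(2.9525) = 1.0
y_proj = clip(3.4755) = 1.0
Step 4: Evaluate f.
f(1.0, 1.0) = -6.0


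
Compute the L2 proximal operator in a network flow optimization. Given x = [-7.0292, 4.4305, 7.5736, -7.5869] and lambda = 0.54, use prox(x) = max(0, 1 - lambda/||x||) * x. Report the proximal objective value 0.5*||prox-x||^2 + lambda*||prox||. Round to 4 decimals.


Step 1: Compute ||x||.
||x|| = 13.5632
Step 2: Compute scaling factor.
scale = max(0, 1 - 0.54/13.5632) = 0.9602
Step 3: prox(x) = [-6.7493, 4.2541, 7.2721, -7.2848]
||prox(x)|| = 13.0232
Step 4: Proximal objective.
0.5*||prox-x||^2 = 0.1458
lambda*||prox|| = 7.0325
Total = 7.1783


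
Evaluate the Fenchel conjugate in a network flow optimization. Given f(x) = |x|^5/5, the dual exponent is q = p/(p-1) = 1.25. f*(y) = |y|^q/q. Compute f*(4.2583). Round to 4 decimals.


The conjugate exponent q satisfies 1/p + 1/q = 1.
p = 5, so q = 5/(5 - 1) = 1.25
|y|^q = 4.2583^1.25 = 6.1171
f*(4.2583) = 6.1171 / 1.25 = 4.8937


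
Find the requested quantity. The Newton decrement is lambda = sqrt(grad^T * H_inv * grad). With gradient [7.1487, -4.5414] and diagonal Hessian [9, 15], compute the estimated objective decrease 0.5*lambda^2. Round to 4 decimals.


Step 1: H is diagonal, so H^(-1) * g = [0.7943, -0.3028].
Step 2: g^T H^(-1) g = sum_i g_i^2 / H_ii
  = (7.1487)^2/9 + (-4.5414)^2/15
  = 5.6782 + 1.375 = 7.0532
Step 3: Objective decrease = 0.5 * g^T H^(-1) g = 3.5266


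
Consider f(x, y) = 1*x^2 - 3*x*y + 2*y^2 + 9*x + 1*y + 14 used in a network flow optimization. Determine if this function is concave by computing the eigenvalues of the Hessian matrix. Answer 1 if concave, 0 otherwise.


The Hessian of f(x,y) = 1*x^2 - 3*x*y + 2*y^2 + 9*x + 1*y + 14 is:
H = [[2, -3], [-3, 4]]
Trace = 2 + 4 = 6
Determinant = 2*4 - (-3)^2 = -1
Discriminant = (6)^2 - 4*-1 = 40.0
Eigenvalues: lambda_1 = -0.1623, lambda_2 = 6.1623
The function is not concave.

0


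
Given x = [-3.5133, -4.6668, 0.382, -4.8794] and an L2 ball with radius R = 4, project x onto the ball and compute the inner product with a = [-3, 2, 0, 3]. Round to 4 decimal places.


Step 1: Compute ||x|| (intermediates to 6 decimals).
||x|| = sqrt((-3.5133)^2 + (-4.6668)^2 + 0.382^2 + (-4.8794)^2) = 7.620811
Step 2: Project.
Since ||x|| > R, scale = R/||x|| = 4/7.620811 = 0.524879, proj(x) = scale * x
proj(x) = [-1.844057, -2.449505, 0.200504, -2.561095]
Step 3: Dot product.
a^T * proj(x) = -3*(-1.844057) + 2*(-2.449505) + 0*0.200504 + 3*(-2.561095) = -7.0501


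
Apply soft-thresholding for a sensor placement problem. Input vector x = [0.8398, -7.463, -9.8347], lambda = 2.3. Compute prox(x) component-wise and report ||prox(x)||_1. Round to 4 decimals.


Soft-thresholding with lambda = 2.3:
prox(0.8398) = sign(0.8398)*max(|0.8398| - 2.3, 0) = 0.0
prox(-7.463) = sign(-7.463)*max(|-7.463| - 2.3, 0) = -5.163
prox(-9.8347) = sign(-9.8347)*max(|-9.8347| - 2.3, 0) = -7.5347
prox(x) = [0.0, -5.163, -7.5347]
||prox(x)||_1 = 0.0 + 5.163 + 7.5347 = 12.6977


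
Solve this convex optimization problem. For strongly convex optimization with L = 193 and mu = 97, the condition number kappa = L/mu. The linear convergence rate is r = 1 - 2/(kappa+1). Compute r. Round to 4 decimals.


Step 1: Compute the condition number.
kappa = L/mu = 193/97 = 1.9897
Step 2: Compute the convergence rate.
r = 1 - 2/(kappa + 1) = 1 - 2*mu/(L + mu) = (L - mu)/(L + mu) = 96/290 = 0.331


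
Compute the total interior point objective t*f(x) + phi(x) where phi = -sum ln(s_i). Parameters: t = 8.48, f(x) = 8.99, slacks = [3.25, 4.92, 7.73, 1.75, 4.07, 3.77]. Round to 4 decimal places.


Step 1: Compute log-barrier.
ln values: [1.1787, 1.5933, 2.0451, 0.5596, 1.4036, 1.3271]
phi = -(1.1787 + 1.5933 + 2.0451 + 0.5596 + 1.4036 + 1.3271) = -8.1074
Step 2: Compute augmented objective.
t*f(x) = 8.48*8.99 = 76.2352
Total = 76.2352 - 8.1074 = 68.1278


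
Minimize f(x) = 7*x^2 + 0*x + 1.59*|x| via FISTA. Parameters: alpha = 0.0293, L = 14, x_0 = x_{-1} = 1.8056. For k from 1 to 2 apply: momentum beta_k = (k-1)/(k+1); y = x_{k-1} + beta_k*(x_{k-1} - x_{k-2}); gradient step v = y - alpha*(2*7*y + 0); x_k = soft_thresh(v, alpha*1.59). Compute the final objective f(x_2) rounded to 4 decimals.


FISTA on f(x) = 7*x^2 + 0*x + 1.59*|x|
L = 14, alpha = 0.0293
Iteration 1: beta = 0.0, y = 1.8056 + 0.0*(1.8056 - 1.8056) = 1.8056
  grad(y) = 25.2784, v = y - alpha*grad = 1.0649
  prox(v) = soft_thresh(1.0649, 0.0466) = 1.0184
Iteration 2: beta = 0.3333, y = 1.0184 + 0.3333*(1.0184 - 1.8056) = 0.7559
  grad(y) = 10.5832, v = y - alpha*grad = 0.4459
  prox(v) = soft_thresh(0.4459, 0.0466) = 0.3993
f(x_2) = 7*0.3993^2 + 0*0.3993 + 1.59*|0.3993| = 1.7507


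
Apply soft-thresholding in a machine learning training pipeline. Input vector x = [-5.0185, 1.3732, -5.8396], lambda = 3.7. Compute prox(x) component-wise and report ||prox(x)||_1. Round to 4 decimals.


Soft-thresholding with lambda = 3.7:
prox(-5.0185) = sign(-5.0185)*max(|-5.0185| - 3.7, 0) = -1.3185
prox(1.3732) = sign(1.3732)*max(|1.3732| - 3.7, 0) = 0.0
prox(-5.8396) = sign(-5.8396)*max(|-5.8396| - 3.7, 0) = -2.1396
prox(x) = [-1.3185, 0.0, -2.1396]
||prox(x)||_1 = 1.3185 + 0.0 + 2.1396 = 3.4581


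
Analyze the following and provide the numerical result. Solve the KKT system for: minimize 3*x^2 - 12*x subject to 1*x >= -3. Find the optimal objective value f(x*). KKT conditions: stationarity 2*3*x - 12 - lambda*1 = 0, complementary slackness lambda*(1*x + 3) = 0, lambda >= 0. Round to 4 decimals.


Step 1: Try lambda = 0 (constraint inactive).
Stationarity: 2*3*x - 12 = 0
x* = 12/(2*3) = 2.0
Check constraint: 1*2.0 = 2.0 >= -3 -- satisfied.
Step 2: Compute optimal value.
f(x*) = 3*2.0^2 - 12*2.0 = -12.0


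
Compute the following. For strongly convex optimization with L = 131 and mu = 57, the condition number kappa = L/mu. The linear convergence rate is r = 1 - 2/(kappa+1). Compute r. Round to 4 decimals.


Step 1: Compute the condition number.
kappa = L/mu = 131/57 = 2.2982
Step 2: Compute the convergence rate.
r = 1 - 2/(kappa + 1) = 1 - 2*mu/(L + mu) = (L - mu)/(L + mu) = 74/188 = 0.3936


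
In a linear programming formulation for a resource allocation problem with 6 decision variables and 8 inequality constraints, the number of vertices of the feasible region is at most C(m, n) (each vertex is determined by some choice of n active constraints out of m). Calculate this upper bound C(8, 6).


Each vertex corresponds to some choice of n active constraints out of m, so the number of vertices is at most C(m, n) = m! / (n!(m-n)!).
m = 8, n = 6
Numerator: 8 * 7 * 6 * 5 * 4 * 3
Denominator: 6! = 720
C(8, 6) = 28


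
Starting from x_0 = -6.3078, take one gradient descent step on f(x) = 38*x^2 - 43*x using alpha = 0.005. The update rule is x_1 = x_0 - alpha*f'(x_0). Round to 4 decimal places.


We compute the gradient at x_0 and apply the update.
f'(x) = 76*x - 43
f'(-6.3078) = 76*-6.3078 - 43 = -522.3928
x_1 = -6.3078 - 0.005*-522.3928 = -3.6958


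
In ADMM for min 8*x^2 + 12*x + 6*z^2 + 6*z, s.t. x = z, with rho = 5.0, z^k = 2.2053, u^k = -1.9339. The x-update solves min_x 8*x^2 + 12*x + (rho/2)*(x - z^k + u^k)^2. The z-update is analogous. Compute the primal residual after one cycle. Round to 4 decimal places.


ADMM iteration with rho = 5.0, z^k = 2.2053, u^k = -1.9339
Step 1: x-update.
Minimize 8*x^2 + 12*x + (5.0/2)*(x - 2.2053 - 1.9339)^2
FOC: (2*8 + 5.0)*x = -12 + 5.0*(2.2053 + 1.9339)
x^{k+1} = 0.4141
Step 2: z-update.
Minimize 6*z^2 + 6*z + (5.0/2)*(0.4141 - z - 1.9339)^2
FOC: (2*6 + 5.0)*z = -6 + 5.0*(0.4141 - 1.9339)
z^{k+1} = -0.7999
Step 3: u-update.
u^{k+1} = -1.9339 + 0.4141 + 0.7999 = -0.7199
Step 4: Primal residual = |0.4141 + 0.7999| = 1.214


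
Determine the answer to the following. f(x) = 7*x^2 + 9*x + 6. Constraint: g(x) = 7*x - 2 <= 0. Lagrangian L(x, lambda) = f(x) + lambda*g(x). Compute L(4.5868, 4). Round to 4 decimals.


Step 1: Evaluate f(x).
f(4.5868) = 7*4.5868^2 + 9*4.5868 + 6 = 194.5523
Step 2: Evaluate g(x).
g(4.5868) = 7*4.5868 - 2 = 30.1076
Step 3: Compute Lagrangian.
L = 194.5523 + 4*30.1076 = 314.9827


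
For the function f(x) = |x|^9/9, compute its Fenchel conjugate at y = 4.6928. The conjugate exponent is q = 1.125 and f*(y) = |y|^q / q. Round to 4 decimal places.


The conjugate exponent q satisfies 1/p + 1/q = 1.
p = 9, so q = 9/(9 - 1) = 1.125
|y|^q = 4.6928^1.125 = 5.6933
f*(4.6928) = 5.6933 / 1.125 = 5.0607


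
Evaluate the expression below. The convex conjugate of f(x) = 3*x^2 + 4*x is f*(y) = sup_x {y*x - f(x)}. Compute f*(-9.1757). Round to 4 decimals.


f*(y) = sup_x {y*x - a*x^2 - b*x} = sup_x {(y-b)*x - a*x^2}
FOC: (y - b) - 2a*x = 0 => x* = (y - b)/(2a)
x* = (-9.1757 - 4)/(2*3) = -2.196
f*(-9.1757) = (y-b)^2/(4a) = (-9.1757 - 4)^2/(4*3)
= 173.5991/12 = 14.4666


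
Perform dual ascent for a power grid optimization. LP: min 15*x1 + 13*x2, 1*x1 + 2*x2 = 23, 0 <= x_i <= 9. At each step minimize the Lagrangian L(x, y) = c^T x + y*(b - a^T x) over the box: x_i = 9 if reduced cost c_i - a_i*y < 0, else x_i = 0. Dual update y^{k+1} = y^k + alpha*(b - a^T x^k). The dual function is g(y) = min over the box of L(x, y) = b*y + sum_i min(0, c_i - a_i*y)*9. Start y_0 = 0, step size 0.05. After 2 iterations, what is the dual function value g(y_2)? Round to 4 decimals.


Dual ascent for LP: min 15*x1 + 13*x2, 1*x1 + 2*x2 = 23, 0 <= x_i <= 9
Step 1: y^k = 0.0, reduced costs: (15.0, 13.0)
  x^k = (0.0, 0.0), subgradient = b - a^T x = 23.0
  y^{k+1} = 0.0 + 0.05*23.0 = 1.15
Step 2: y^k = 1.15, reduced costs: (13.85, 10.7)
  x^k = (0.0, 0.0), subgradient = b - a^T x = 23.0
  y^{k+1} = 1.15 + 0.05*23.0 = 2.3
Dual objective at y_2 = 2.3: reduced costs (12.7, 8.4), box minimizer x = (0.0, 0.0)
g(y_2) = b*y + (c1 - a1*y)*x1 + (c2 - a2*y)*x2 = 23*2.3 + 12.7*0.0 + 8.4*0.0 = 52.9 + 0.0 + 0.0 = 52.9


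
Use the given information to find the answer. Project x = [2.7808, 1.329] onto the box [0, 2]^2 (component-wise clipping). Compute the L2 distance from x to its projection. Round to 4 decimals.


Project each component onto [0, 2].
clip(2.7808) = 2.0, clip(1.329) = 1.329
Projection = [2.0, 1.329]
Squared diffs: [0.6096, 0.0]
Distance = sqrt(0.6096) = 0.7808


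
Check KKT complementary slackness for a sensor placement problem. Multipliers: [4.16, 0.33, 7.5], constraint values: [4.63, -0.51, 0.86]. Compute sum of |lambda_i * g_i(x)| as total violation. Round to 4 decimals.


KKT complementary slackness check:
lambda_1 * g_1 = 4.16 * 4.63 = 19.2608
lambda_2 * g_2 = 0.33 * -0.51 = -0.1683
lambda_3 * g_3 = 7.5 * 0.86 = 6.45
Total violation = 19.2608 + 0.1683 + 6.45 = 25.8791


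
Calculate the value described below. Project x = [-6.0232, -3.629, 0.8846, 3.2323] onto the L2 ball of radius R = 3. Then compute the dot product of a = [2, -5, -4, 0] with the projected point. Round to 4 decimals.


Step 1: Compute ||x|| (intermediates to 6 decimals).
||x|| = sqrt((-6.0232)^2 + (-3.629)^2 + 0.8846^2 + 3.2323^2) = 7.789664
Step 2: Project.
Since ||x|| > R, scale = R/||x|| = 3/7.789664 = 0.385126, proj(x) = scale * x
proj(x) = [-2.319691, -1.397622, 0.340682, 1.244843]
Step 3: Dot product.
a^T * proj(x) = 2*(-2.319691) - 5*(-1.397622) - 4*0.340682 + 0*1.244843 = 0.986


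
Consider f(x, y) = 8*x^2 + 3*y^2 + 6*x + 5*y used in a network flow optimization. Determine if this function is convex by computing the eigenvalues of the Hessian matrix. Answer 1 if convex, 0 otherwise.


The Hessian of f(x,y) = 8*x^2 + 3*y^2 + 6*x + 5*y is:
H = [[16, 0], [0, 6]]
Trace = 16 + 6 = 22
Determinant = 16*6 - (0)^2 = 96
Discriminant = (22)^2 - 4*96 = 100.0
Eigenvalues: lambda_1 = 6.0, lambda_2 = 16.0
The function is convex.

1


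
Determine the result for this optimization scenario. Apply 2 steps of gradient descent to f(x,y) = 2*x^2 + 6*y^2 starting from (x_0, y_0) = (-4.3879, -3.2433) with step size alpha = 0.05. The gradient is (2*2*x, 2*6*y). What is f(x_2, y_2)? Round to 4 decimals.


Gradient descent on f(x,y) = 2*x^2 + 6*y^2.
Starting point: (-4.3879, -3.2433), alpha = 0.05
Step 1: grad_x = 2*2*-4.3879 = -17.5516, grad_y = 2*6*-3.2433 = -38.9196
  x_1 = -4.3879 - 0.05*-17.5516 = -3.5103
  y_1 = -3.2433 - 0.05*-38.9196 = -1.2973
Step 2: grad_x = 2*2*-3.5103 = -14.0413, grad_y = 2*6*-1.2973 = -15.5678
  x_2 = -3.5103 - 0.05*-14.0413 = -2.8083
  y_2 = -1.2973 - 0.05*-15.5678 = -0.5189
f(-2.8083, -0.5189) = 2*(-2.8083)^2 + 6*(-0.5189)^2 = 17.3883


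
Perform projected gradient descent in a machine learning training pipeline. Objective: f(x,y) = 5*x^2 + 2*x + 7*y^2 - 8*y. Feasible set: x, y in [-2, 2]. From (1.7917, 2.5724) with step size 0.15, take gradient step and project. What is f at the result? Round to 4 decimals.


Step 1: Compute gradient at (1.7917, 2.5724).
grad_x = 2*5*1.7917 + 2 = 19.917
grad_y = 2*7*2.5724 - 8 = 28.0136
Step 2: Gradient step.
x_raw = 1.7917 - 0.15*19.917 = -1.1959
y_raw = 2.5724 - 0.15*28.0136 = -1.6296
Step 3: Project onto [-2, 2].
x_proj = clip(-1.1959) = -1.1959
y_proj = clip(-1.6296) = -1.6296
Step 4: Evaluate f.
f(-1.1959, -1.6296) = 36.3858


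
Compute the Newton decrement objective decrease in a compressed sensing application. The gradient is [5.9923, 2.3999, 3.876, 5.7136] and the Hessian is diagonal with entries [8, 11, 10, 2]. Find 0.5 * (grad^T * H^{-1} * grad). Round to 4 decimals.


Step 1: H is diagonal, so H^(-1) * g = [0.749, 0.2182, 0.3876, 2.8568].
Step 2: g^T H^(-1) g = sum_i g_i^2 / H_ii
  = (5.9923)^2/8 + (2.3999)^2/11 + (3.876)^2/10 + (5.7136)^2/2
  = 4.4885 + 0.5236 + 1.5023 + 16.3226 = 22.837
Step 3: Objective decrease = 0.5 * g^T H^(-1) g = 11.4185


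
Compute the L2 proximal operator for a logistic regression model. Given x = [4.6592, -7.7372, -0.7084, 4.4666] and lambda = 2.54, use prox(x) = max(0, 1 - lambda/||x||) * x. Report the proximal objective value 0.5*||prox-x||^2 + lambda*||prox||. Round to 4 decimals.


Step 1: Compute ||x||.
||x|| = 10.1007
Step 2: Compute scaling factor.
scale = max(0, 1 - 2.54/10.1007) = 0.7485
Step 3: prox(x) = [3.4876, -5.7915, -0.5303, 3.3434]
||prox(x)|| = 7.5607
Step 4: Proximal objective.
0.5*||prox-x||^2 = 3.2258
lambda*||prox|| = 19.2042
Total = 22.4301


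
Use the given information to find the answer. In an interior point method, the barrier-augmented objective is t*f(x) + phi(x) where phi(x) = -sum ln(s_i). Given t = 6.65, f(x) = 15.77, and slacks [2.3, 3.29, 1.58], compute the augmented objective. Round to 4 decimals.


Step 1: Compute log-barrier.
ln values: [0.8329, 1.1909, 0.4574]
phi = -(0.8329 + 1.1909 + 0.4574) = -2.4812
Step 2: Compute augmented objective.
t*f(x) = 6.65*15.77 = 104.8705
Total = 104.8705 - 2.4812 = 102.3893


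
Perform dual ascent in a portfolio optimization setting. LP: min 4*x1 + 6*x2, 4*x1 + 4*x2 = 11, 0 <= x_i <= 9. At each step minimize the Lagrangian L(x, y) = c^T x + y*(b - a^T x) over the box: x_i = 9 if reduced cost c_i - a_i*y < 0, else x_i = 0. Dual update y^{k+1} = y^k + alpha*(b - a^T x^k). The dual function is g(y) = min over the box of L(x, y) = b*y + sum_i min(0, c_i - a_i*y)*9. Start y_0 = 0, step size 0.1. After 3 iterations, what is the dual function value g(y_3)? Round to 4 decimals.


Dual ascent for LP: min 4*x1 + 6*x2, 4*x1 + 4*x2 = 11, 0 <= x_i <= 9
Step 1: y^k = 0.0, reduced costs: (4.0, 6.0)
  x^k = (0.0, 0.0), subgradient = b - a^T x = 11.0
  y^{k+1} = 0.0 + 0.1*11.0 = 1.1
Step 2: y^k = 1.1, reduced costs: (-0.4, 1.6)
  x^k = (9.0, 0.0), subgradient = b - a^T x = -25.0
  y^{k+1} = 1.1 + 0.1*-25.0 = -1.4
Step 3: y^k = -1.4, reduced costs: (9.6, 11.6)
  x^k = (0.0, 0.0), subgradient = b - a^T x = 11.0
  y^{k+1} = -1.4 + 0.1*11.0 = -0.3
Dual objective at y_3 = -0.3: reduced costs (5.2, 7.2), box minimizer x = (0.0, 0.0)
g(y_3) = b*y + (c1 - a1*y)*x1 + (c2 - a2*y)*x2 = 11*(-0.3) + 5.2*0.0 + 7.2*0.0 = -3.3 + 0.0 + 0.0 = -3.3


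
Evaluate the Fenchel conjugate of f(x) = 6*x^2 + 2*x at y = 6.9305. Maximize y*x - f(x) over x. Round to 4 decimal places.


f*(y) = sup_x {y*x - a*x^2 - b*x} = sup_x {(y-b)*x - a*x^2}
FOC: (y - b) - 2a*x = 0 => x* = (y - b)/(2a)
x* = (6.9305 - 2)/(2*6) = 0.4109
f*(6.9305) = (y-b)^2/(4a) = (6.9305 - 2)^2/(4*6)
= 24.3098/24 = 1.0129


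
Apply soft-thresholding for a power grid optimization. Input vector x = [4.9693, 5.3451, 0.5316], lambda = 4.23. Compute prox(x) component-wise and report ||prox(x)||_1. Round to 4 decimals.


Soft-thresholding with lambda = 4.23:
prox(4.9693) = sign(4.9693)*max(|4.9693| - 4.23, 0) = 0.7393
prox(5.3451) = sign(5.3451)*max(|5.3451| - 4.23, 0) = 1.1151
prox(0.5316) = sign(0.5316)*max(|0.5316| - 4.23, 0) = 0.0
prox(x) = [0.7393, 1.1151, 0.0]
||prox(x)||_1 = 0.7393 + 1.1151 + 0.0 = 1.8544


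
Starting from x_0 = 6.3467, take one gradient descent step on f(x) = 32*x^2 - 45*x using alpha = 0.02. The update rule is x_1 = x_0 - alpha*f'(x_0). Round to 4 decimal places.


We compute the gradient at x_0 and apply the update.
f'(x) = 64*x - 45
f'(6.3467) = 64*6.3467 - 45 = 361.1888
x_1 = 6.3467 - 0.02*361.1888 = -0.8771


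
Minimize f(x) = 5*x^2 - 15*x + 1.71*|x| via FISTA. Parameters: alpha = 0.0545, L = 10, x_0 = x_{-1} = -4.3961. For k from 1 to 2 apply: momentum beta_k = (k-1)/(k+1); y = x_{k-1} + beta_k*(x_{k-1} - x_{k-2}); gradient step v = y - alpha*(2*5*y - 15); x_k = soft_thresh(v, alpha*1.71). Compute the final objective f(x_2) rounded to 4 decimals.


FISTA on f(x) = 5*x^2 - 15*x + 1.71*|x|
L = 10, alpha = 0.0545
Iteration 1: beta = 0.0, y = -4.3961 + 0.0*(-4.3961 + 4.3961) = -4.3961
  grad(y) = -58.961, v = y - alpha*grad = -1.1827
  prox(v) = soft_thresh(-1.1827, 0.0932) = -1.0895
Iteration 2: beta = 0.3333, y = -1.0895 + 0.3333*(-1.0895 + 4.3961) = 0.0127
  grad(y) = -14.8734, v = y - alpha*grad = 0.8233
  prox(v) = soft_thresh(0.8233, 0.0932) = 0.7301
f(x_2) = 5*0.7301^2 - 15*0.7301 + 1.71*|0.7301| = -7.0376


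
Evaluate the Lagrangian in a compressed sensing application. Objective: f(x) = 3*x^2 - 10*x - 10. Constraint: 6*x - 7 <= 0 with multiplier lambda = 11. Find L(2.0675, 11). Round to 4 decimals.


Step 1: Evaluate f(x).
f(2.0675) = 3*2.0675^2 - 10*2.0675 - 10 = -17.8513
Step 2: Evaluate g(x).
g(2.0675) = 6*2.0675 - 7 = 5.405
Step 3: Compute Lagrangian.
L = -17.8513 + 11*5.405 = 41.6037


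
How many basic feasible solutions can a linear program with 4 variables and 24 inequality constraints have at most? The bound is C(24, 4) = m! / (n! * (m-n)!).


Each vertex corresponds to some choice of n active constraints out of m, so the number of vertices is at most C(m, n) = m! / (n!(m-n)!).
m = 24, n = 4
Numerator: 24 * 23 * 22 * 21
Denominator: 4! = 24
C(24, 4) = 10626


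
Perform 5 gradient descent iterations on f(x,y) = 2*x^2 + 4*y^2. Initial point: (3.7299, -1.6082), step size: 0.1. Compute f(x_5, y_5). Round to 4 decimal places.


Gradient descent on f(x,y) = 2*x^2 + 4*y^2.
Starting point: (3.7299, -1.6082), alpha = 0.1
Step 1: grad_x = 2*2*3.7299 = 14.9196, grad_y = 2*4*-1.6082 = -12.8656
  x_1 = 3.7299 - 0.1*14.9196 = 2.2379
  y_1 = -1.6082 - 0.1*-12.8656 = -0.3216
Step 2: grad_x = 2*2*2.2379 = 8.9518, grad_y = 2*4*-0.3216 = -2.5731
  x_2 = 2.2379 - 0.1*8.9518 = 1.3428
  y_2 = -0.3216 - 0.1*-2.5731 = -0.0643
Step 3: grad_x = 2*2*1.3428 = 5.3711, grad_y = 2*4*-0.0643 = -0.5146
  x_3 = 1.3428 - 0.1*5.3711 = 0.8057
  y_3 = -0.0643 - 0.1*-0.5146 = -0.0129
Step 4: grad_x = 2*2*0.8057 = 3.2226, grad_y = 2*4*-0.0129 = -0.1029
  x_4 = 0.8057 - 0.1*3.2226 = 0.4834
  y_4 = -0.0129 - 0.1*-0.1029 = -0.0026
Step 5: grad_x = 2*2*0.4834 = 1.9336, grad_y = 2*4*-0.0026 = -0.0206
  x_5 = 0.4834 - 0.1*1.9336 = 0.29
  y_5 = -0.0026 - 0.1*-0.0206 = -0.0005
f(0.29, -0.0005) = 2*0.29^2 + 4*(-0.0005)^2 = 0.1682


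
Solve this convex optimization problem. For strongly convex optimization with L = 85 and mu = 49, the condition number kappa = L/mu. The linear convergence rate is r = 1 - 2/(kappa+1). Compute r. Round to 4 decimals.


Step 1: Compute the condition number.
kappa = L/mu = 85/49 = 1.7347
Step 2: Compute the convergence rate.
r = 1 - 2/(kappa + 1) = 1 - 2*mu/(L + mu) = (L - mu)/(L + mu) = 36/134 = 0.2687


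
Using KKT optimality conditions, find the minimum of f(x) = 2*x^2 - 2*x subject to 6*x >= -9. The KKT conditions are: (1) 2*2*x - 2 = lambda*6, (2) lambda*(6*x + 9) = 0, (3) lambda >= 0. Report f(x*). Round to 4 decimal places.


Step 1: Try lambda = 0 (constraint inactive).
Stationarity: 2*2*x - 2 = 0
x* = 2/(2*2) = 0.5
Check constraint: 6*0.5 = 3.0 >= -9 -- satisfied.
Step 2: Compute optimal value.
f(x*) = 2*0.5^2 - 2*0.5 = -0.5


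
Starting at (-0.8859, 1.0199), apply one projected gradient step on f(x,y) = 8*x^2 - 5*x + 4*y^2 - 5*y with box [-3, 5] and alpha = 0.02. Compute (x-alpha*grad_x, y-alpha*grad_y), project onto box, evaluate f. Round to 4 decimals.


Step 1: Compute gradient at (-0.8859, 1.0199).
grad_x = 2*8*-0.8859 - 5 = -19.1744
grad_y = 2*4*1.0199 - 5 = 3.1592
Step 2: Gradient step.
x_raw = -0.8859 - 0.02*-19.1744 = -0.5024
y_raw = 1.0199 - 0.02*3.1592 = 0.9567
Step 3: Project onto [-3, 5].
x_proj = clip(-0.5024) = -0.5024
y_proj = clip(0.9567) = 0.9567
Step 4: Evaluate f.
f(-0.5024, 0.9567) = 3.409


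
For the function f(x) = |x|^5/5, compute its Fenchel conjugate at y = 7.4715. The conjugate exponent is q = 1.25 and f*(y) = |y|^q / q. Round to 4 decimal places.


The conjugate exponent q satisfies 1/p + 1/q = 1.
p = 5, so q = 5/(5 - 1) = 1.25
|y|^q = 7.4715^1.25 = 12.3526
f*(7.4715) = 12.3526 / 1.25 = 9.8821


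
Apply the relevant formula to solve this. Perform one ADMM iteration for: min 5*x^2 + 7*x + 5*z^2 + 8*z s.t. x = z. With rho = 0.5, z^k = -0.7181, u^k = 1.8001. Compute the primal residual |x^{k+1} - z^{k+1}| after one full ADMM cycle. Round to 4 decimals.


ADMM iteration with rho = 0.5, z^k = -0.7181, u^k = 1.8001
Step 1: x-update.
Minimize 5*x^2 + 7*x + (0.5/2)*(x + 0.7181 + 1.8001)^2
FOC: (2*5 + 0.5)*x = -7 + 0.5*(-0.7181 - 1.8001)
x^{k+1} = -0.7866
Step 2: z-update.
Minimize 5*z^2 + 8*z + (0.5/2)*(-0.7866 - z + 1.8001)^2
FOC: (2*5 + 0.5)*z = -8 + 0.5*(-0.7866 + 1.8001)
z^{k+1} = -0.7136
Step 3: u-update.
u^{k+1} = 1.8001 - 0.7866 + 0.7136 = 1.7272
Step 4: Primal residual = |-0.7866 + 0.7136| = 0.0729


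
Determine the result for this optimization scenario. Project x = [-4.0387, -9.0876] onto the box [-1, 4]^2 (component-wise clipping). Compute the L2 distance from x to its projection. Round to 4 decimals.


Project each component onto [-1, 4].
clip(-4.0387) = -1.0, clip(-9.0876) = -1.0
Projection = [-1.0, -1.0]
Squared diffs: [9.2337, 65.4093]
Distance = sqrt(74.643) = 8.6396


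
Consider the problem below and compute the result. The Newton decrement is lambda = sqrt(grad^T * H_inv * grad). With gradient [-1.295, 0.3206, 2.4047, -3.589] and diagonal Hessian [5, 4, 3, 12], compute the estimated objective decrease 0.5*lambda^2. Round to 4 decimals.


Step 1: H is diagonal, so H^(-1) * g = [-0.259, 0.0802, 0.8016, -0.2991].
Step 2: g^T H^(-1) g = sum_i g_i^2 / H_ii
  = (-1.295)^2/5 + (0.3206)^2/4 + (2.4047)^2/3 + (-3.589)^2/12
  = 0.3354 + 0.0257 + 1.9275 + 1.0734 = 3.362
Step 3: Objective decrease = 0.5 * g^T H^(-1) g = 1.681


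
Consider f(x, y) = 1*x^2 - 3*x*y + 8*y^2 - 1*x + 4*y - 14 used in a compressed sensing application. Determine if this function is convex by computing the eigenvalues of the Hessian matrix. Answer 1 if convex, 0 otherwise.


The Hessian of f(x,y) = 1*x^2 - 3*x*y + 8*y^2 - 1*x + 4*y - 14 is:
H = [[2, -3], [-3, 16]]
Trace = 2 + 16 = 18
Determinant = 2*16 - (-3)^2 = 23
Discriminant = (18)^2 - 4*23 = 232.0
Eigenvalues: lambda_1 = 1.3842, lambda_2 = 16.6158
The function is convex.

1


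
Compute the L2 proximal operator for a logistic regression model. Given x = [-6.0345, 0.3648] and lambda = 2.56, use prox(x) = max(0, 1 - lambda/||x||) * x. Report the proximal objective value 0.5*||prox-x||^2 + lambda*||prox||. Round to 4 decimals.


Step 1: Compute ||x||.
||x|| = 6.0455
Step 2: Compute scaling factor.
scale = max(0, 1 - 2.56/6.0455) = 0.5765
Step 3: prox(x) = [-3.4792, 0.2103]
||prox(x)|| = 3.4855
Step 4: Proximal objective.
0.5*||prox-x||^2 = 3.2768
lambda*||prox|| = 8.9229
Total = 12.1997


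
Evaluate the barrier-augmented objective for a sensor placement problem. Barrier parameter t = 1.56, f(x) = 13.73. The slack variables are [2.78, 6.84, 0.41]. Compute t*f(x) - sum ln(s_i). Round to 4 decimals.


Step 1: Compute log-barrier.
ln values: [1.0225, 1.9228, -0.8916]
phi = -(1.0225 + 1.9228 - 0.8916) = -2.0536
Step 2: Compute augmented objective.
t*f(x) = 1.56*13.73 = 21.4188
Total = 21.4188 - 2.0536 = 19.3652


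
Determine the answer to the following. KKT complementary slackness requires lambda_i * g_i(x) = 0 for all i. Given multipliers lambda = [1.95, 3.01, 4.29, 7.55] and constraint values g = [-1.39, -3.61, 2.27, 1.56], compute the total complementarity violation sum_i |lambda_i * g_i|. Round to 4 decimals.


KKT complementary slackness check:
lambda_1 * g_1 = 1.95 * -1.39 = -2.7105
lambda_2 * g_2 = 3.01 * -3.61 = -10.8661
lambda_3 * g_3 = 4.29 * 2.27 = 9.7383
lambda_4 * g_4 = 7.55 * 1.56 = 11.778
Total violation = 2.7105 + 10.8661 + 9.7383 + 11.778 = 35.0929


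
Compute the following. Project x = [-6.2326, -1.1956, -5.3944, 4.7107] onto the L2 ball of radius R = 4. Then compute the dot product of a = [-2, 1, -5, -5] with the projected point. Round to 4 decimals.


Step 1: Compute ||x|| (intermediates to 6 decimals).
||x|| = sqrt((-6.2326)^2 + (-1.1956)^2 + (-5.3944)^2 + 4.7107^2) = 9.568961
Step 2: Project.
Since ||x|| > R, scale = R/||x|| = 4/9.568961 = 0.418018, proj(x) = scale * x
proj(x) = [-2.605339, -0.499782, -2.254956, 1.969157]
Step 3: Dot product.
a^T * proj(x) = -2*(-2.605339) + 1*(-0.499782) - 5*(-2.254956) - 5*1.969157 = 6.1399


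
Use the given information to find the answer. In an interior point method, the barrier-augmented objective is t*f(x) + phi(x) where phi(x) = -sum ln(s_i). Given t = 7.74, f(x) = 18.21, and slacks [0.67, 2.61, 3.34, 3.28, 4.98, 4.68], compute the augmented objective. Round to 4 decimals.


Step 1: Compute log-barrier.
ln values: [-0.4005, 0.9594, 1.206, 1.1878, 1.6054, 1.5433]
phi = -(-0.4005 + 0.9594 + 1.206 + 1.1878 + 1.6054 + 1.5433) = -6.1014
Step 2: Compute augmented objective.
t*f(x) = 7.74*18.21 = 140.9454
Total = 140.9454 - 6.1014 = 134.844


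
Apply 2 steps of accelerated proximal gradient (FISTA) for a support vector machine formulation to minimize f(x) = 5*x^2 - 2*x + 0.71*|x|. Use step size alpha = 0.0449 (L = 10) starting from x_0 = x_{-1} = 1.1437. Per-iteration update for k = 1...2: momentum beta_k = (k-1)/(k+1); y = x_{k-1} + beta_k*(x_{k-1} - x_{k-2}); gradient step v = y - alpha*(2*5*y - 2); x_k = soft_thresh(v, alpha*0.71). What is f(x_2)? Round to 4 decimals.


FISTA on f(x) = 5*x^2 - 2*x + 0.71*|x|
L = 10, alpha = 0.0449
Iteration 1: beta = 0.0, y = 1.1437 + 0.0*(1.1437 - 1.1437) = 1.1437
  grad(y) = 9.437, v = y - alpha*grad = 0.72
  prox(v) = soft_thresh(0.72, 0.0319) = 0.6881
Iteration 2: beta = 0.3333, y = 0.6881 + 0.3333*(0.6881 - 1.1437) = 0.5362
  grad(y) = 3.3623, v = y - alpha*grad = 0.3853
  prox(v) = soft_thresh(0.3853, 0.0319) = 0.3534
f(x_2) = 5*0.3534^2 - 2*0.3534 + 0.71*|0.3534| = 0.1685


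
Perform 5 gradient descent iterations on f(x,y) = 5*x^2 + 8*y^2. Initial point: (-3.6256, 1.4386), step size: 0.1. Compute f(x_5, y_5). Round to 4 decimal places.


Gradient descent on f(x,y) = 5*x^2 + 8*y^2.
Starting point: (-3.6256, 1.4386), alpha = 0.1
Step 1: grad_x = 2*5*-3.6256 = -36.256, grad_y = 2*8*1.4386 = 23.0176
  x_1 = -3.6256 - 0.1*-36.256 = 0.0
  y_1 = 1.4386 - 0.1*23.0176 = -0.8632
Step 2: grad_x = 2*5*0.0 = 0.0, grad_y = 2*8*-0.8632 = -13.8106
  x_2 = 0.0 - 0.1*0.0 = 0.0
  y_2 = -0.8632 - 0.1*-13.8106 = 0.5179
Step 3: grad_x = 2*5*0.0 = 0.0, grad_y = 2*8*0.5179 = 8.2863
  x_3 = 0.0 - 0.1*0.0 = 0.0
  y_3 = 0.5179 - 0.1*8.2863 = -0.3107
Step 4: grad_x = 2*5*0.0 = 0.0, grad_y = 2*8*-0.3107 = -4.9718
  x_4 = 0.0 - 0.1*0.0 = 0.0
  y_4 = -0.3107 - 0.1*-4.9718 = 0.1864
Step 5: grad_x = 2*5*0.0 = 0.0, grad_y = 2*8*0.1864 = 2.9831
  x_5 = 0.0 - 0.1*0.0 = 0.0
  y_5 = 0.1864 - 0.1*2.9831 = -0.1119
f(0.0, -0.1119) = 5*0.0^2 + 8*(-0.1119)^2 = 0.1001


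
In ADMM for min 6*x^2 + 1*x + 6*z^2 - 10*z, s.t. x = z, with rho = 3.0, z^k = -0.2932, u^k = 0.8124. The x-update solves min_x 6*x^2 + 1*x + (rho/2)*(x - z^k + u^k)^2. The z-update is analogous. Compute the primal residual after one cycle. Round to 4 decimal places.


ADMM iteration with rho = 3.0, z^k = -0.2932, u^k = 0.8124
Step 1: x-update.
Minimize 6*x^2 + 1*x + (3.0/2)*(x + 0.2932 + 0.8124)^2
FOC: (2*6 + 3.0)*x = -1 + 3.0*(-0.2932 - 0.8124)
x^{k+1} = -0.2878
Step 2: z-update.
Minimize 6*z^2 - 10*z + (3.0/2)*(-0.2878 - z + 0.8124)^2
FOC: (2*6 + 3.0)*z = 10 + 3.0*(-0.2878 + 0.8124)
z^{k+1} = 0.7716
Step 3: u-update.
u^{k+1} = 0.8124 - 0.2878 - 0.7716 = -0.247
Step 4: Primal residual = |-0.2878 - 0.7716| = 1.0594


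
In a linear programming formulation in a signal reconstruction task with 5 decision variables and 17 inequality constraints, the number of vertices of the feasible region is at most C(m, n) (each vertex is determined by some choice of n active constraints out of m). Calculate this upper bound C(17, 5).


Each vertex corresponds to some choice of n active constraints out of m, so the number of vertices is at most C(m, n) = m! / (n!(m-n)!).
m = 17, n = 5
Numerator: 17 * 16 * 15 * 14 * 13
Denominator: 5! = 120
C(17, 5) = 6188


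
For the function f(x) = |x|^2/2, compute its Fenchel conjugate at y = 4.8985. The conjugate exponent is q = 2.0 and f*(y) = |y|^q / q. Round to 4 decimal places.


The conjugate exponent q satisfies 1/p + 1/q = 1.
p = 2, so q = 2/(2 - 1) = 2.0
|y|^q = 4.8985^2.0 = 23.9953
f*(4.8985) = 23.9953 / 2.0 = 11.9977


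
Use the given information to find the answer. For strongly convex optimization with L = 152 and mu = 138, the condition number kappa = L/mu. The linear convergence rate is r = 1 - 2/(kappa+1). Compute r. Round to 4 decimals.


Step 1: Compute the condition number.
kappa = L/mu = 152/138 = 1.1014
Step 2: Compute the convergence rate.
r = 1 - 2/(kappa + 1) = 1 - 2*mu/(L + mu) = (L - mu)/(L + mu) = 14/290 = 0.0483


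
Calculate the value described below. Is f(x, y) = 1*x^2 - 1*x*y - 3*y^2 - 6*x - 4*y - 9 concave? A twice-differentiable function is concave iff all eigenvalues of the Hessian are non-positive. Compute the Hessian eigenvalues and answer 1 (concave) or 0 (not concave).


The Hessian of f(x,y) = 1*x^2 - 1*x*y - 3*y^2 - 6*x - 4*y - 9 is:
H = [[2, -1], [-1, -6]]
Trace = 2 - 6 = -4
Determinant = 2*-6 - (-1)^2 = -13
Discriminant = (-4)^2 - 4*-13 = 68.0
Eigenvalues: lambda_1 = -6.1231, lambda_2 = 2.1231
The function is not concave.

0


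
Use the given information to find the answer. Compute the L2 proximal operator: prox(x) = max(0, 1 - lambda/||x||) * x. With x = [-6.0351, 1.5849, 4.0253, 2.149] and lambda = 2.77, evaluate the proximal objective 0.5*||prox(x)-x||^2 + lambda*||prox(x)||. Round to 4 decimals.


Step 1: Compute ||x||.
||x|| = 7.7302
Step 2: Compute scaling factor.
scale = max(0, 1 - 2.77/7.7302) = 0.6417
Step 3: prox(x) = [-3.8725, 1.017, 2.5829, 1.3789]
||prox(x)|| = 4.9602
Step 4: Proximal objective.
0.5*||prox-x||^2 = 3.8365
lambda*||prox|| = 13.7398
Total = 17.5761


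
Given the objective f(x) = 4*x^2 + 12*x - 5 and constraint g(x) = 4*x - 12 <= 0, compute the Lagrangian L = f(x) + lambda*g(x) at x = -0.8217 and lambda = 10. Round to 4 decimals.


Step 1: Evaluate f(x).
f(-0.8217) = 4*(-0.8217)^2 + 12*(-0.8217) - 5 = -12.1596
Step 2: Evaluate g(x).
g(-0.8217) = 4*-0.8217 - 12 = -15.2868
Step 3: Compute Lagrangian.
L = -12.1596 + 10*-15.2868 = -165.0276


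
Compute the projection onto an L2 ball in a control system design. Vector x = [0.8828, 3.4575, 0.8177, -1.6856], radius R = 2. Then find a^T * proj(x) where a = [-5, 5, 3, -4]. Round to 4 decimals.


Step 1: Compute ||x|| (intermediates to 6 decimals).
||x|| = sqrt(0.8828^2 + 3.4575^2 + 0.8177^2 + (-1.6856)^2) = 4.030325
Step 2: Project.
Since ||x|| > R, scale = R/||x|| = 2/4.030325 = 0.496238, proj(x) = scale * x
proj(x) = [0.438079, 1.715743, 0.405774, -0.836459]
Step 3: Dot product.
a^T * proj(x) = -5*0.438079 + 5*1.715743 + 3*0.405774 - 4*(-0.836459) = 10.9515


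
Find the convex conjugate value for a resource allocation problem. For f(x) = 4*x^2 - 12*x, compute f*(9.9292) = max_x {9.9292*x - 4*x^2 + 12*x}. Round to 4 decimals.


f*(y) = sup_x {y*x - a*x^2 - b*x} = sup_x {(y-b)*x - a*x^2}
FOC: (y - b) - 2a*x = 0 => x* = (y - b)/(2a)
x* = (9.9292 + 12)/(2*4) = 2.7412
f*(9.9292) = (y-b)^2/(4a) = (9.9292 + 12)^2/(4*4)
= 480.8898/16 = 30.0556


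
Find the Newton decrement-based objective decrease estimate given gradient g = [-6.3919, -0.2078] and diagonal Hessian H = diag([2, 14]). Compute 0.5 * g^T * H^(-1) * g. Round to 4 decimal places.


Step 1: H is diagonal, so H^(-1) * g = [-3.196, -0.0148].
Step 2: g^T H^(-1) g = sum_i g_i^2 / H_ii
  = (-6.3919)^2/2 + (-0.2078)^2/14
  = 20.4282 + 0.0031 = 20.4313
Step 3: Objective decrease = 0.5 * g^T H^(-1) g = 10.2156


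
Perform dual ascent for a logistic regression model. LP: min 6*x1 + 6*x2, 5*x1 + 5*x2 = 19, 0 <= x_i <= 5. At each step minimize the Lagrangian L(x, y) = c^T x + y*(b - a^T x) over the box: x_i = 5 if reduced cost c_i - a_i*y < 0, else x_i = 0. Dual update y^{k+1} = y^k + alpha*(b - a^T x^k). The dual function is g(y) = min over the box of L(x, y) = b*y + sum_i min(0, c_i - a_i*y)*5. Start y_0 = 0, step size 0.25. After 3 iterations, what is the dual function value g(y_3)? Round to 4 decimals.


Dual ascent for LP: min 6*x1 + 6*x2, 5*x1 + 5*x2 = 19, 0 <= x_i <= 5
Step 1: y^k = 0.0, reduced costs: (6.0, 6.0)
  x^k = (0.0, 0.0), subgradient = b - a^T x = 19.0
  y^{k+1} = 0.0 + 0.25*19.0 = 4.75
Step 2: y^k = 4.75, reduced costs: (-17.75, -17.75)
  x^k = (5.0, 5.0), subgradient = b - a^T x = -31.0
  y^{k+1} = 4.75 + 0.25*-31.0 = -3.0
Step 3: y^k = -3.0, reduced costs: (21.0, 21.0)
  x^k = (0.0, 0.0), subgradient = b - a^T x = 19.0
  y^{k+1} = -3.0 + 0.25*19.0 = 1.75
Dual objective at y_3 = 1.75: reduced costs (-2.75, -2.75), box minimizer x = (5.0, 5.0)
g(y_3) = b*y + (c1 - a1*y)*x1 + (c2 - a2*y)*x2 = 19*1.75 + (-2.75)*5.0 + (-2.75)*5.0 = 33.25 - 13.75 - 13.75 = 5.75


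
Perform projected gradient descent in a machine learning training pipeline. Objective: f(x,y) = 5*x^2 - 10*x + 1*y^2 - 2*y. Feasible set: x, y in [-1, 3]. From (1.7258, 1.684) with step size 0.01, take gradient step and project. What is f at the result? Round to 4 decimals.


Step 1: Compute gradient at (1.7258, 1.684).
grad_x = 2*5*1.7258 - 10 = 7.258
grad_y = 2*1*1.684 - 2 = 1.368
Step 2: Gradient step.
x_raw = 1.7258 - 0.01*7.258 = 1.6532
y_raw = 1.684 - 0.01*1.368 = 1.6703
Step 3: Project onto [-1, 3].
x_proj = clip(1.6532) = 1.6532
y_proj = clip(1.6703) = 1.6703
Step 4: Evaluate f.
f(1.6532, 1.6703) = -3.4172


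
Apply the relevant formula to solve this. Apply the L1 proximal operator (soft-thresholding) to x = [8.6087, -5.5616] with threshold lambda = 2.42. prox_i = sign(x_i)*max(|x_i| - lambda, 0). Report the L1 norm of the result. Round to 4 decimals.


Soft-thresholding with lambda = 2.42:
prox(8.6087) = sign(8.6087)*max(|8.6087| - 2.42, 0) = 6.1887
prox(-5.5616) = sign(-5.5616)*max(|-5.5616| - 2.42, 0) = -3.1416
prox(x) = [6.1887, -3.1416]
||prox(x)||_1 = 6.1887 + 3.1416 = 9.3303


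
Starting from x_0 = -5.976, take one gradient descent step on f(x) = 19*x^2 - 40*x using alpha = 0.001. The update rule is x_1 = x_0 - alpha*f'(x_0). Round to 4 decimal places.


We compute the gradient at x_0 and apply the update.
f'(x) = 38*x - 40
f'(-5.976) = 38*-5.976 - 40 = -267.088
x_1 = -5.976 - 0.001*-267.088 = -5.7089


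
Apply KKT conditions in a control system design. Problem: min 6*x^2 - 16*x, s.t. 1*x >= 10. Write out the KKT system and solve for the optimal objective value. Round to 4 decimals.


Step 1: Try lambda = 0 (constraint inactive).
x_unc = 16/(2*6) = 1.3333
Check: 1*1.3333 = 1.3333 < 10 -- violated!
Step 2: Constraint must be active: 1*x = 10
x* = 10/1 = 10.0
lambda = (2*6*10.0 - 16)/1 = 104.0
Step 3: Compute optimal value.
f(x*) = 6*10.0^2 - 16*10.0 = 440.0
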